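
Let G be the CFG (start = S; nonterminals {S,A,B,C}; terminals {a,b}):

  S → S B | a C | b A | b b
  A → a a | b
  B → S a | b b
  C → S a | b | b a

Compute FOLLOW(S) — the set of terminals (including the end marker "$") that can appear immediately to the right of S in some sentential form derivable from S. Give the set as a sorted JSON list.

FIRST sets, iterate to fixpoint:
pass 1:
  A via A→a a: +{a}
  A via A→b: +{b}
  B via B→b b: +{b}
  C via C→b: +{b}
  S via S→a C: +{a}
  S via S→b A: +{b}
  FIRST[S]={a,b}  FIRST[A]={a,b}  FIRST[B]={b}  FIRST[C]={b}
pass 2:
  B via B→S a: +{a}
  C via C→S a: +{a}
  FIRST[S]={a,b}  FIRST[A]={a,b}  FIRST[B]={a,b}  FIRST[C]={a,b}
pass 3: done
  FIRST[S]={a,b}  FIRST[A]={a,b}  FIRST[B]={a,b}  FIRST[C]={a,b}

Compute FOLLOW by fixpoint:
seed FOLLOW(S) with $
iter 1:
  B→S a: FOLLOW(S) ⊇ FIRST(a) = {a}; new: +{a}
  S→S B: FOLLOW(S) ⊇ FIRST(B) = {a,b}; new: +{b}
  S→S B: FOLLOW(B) ⊇ FOLLOW(S) ⊇ {$,a,b}; new: +{$,a,b}
  S→a C: FOLLOW(C) ⊇ FOLLOW(S) ⊇ {$,a,b}; new: +{$,a,b}
  S→b A: FOLLOW(A) ⊇ FOLLOW(S) ⊇ {$,a,b}; new: +{$,a,b}
  FOLLOW(S)={$,a,b}  FOLLOW(A)={$,a,b}  FOLLOW(B)={$,a,b}  FOLLOW(C)={$,a,b}
iter 2: (stable)
  FOLLOW(S)={$,a,b}  FOLLOW(A)={$,a,b}  FOLLOW(B)={$,a,b}  FOLLOW(C)={$,a,b}

FOLLOW(S) = ["$", "a", "b"]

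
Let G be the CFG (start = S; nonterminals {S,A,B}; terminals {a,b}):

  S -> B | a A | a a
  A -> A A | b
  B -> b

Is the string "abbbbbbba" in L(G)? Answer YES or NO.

Convert to CNF:
  S -> T0 A | T0 T0 | b
  A -> A A | b
  B -> b
  T0 -> a

Fill CYK table bottom-up:
  [0..0]={T0}  "a"  orig:{}
  [1..1]={A,B,S}  "b"
  [2..2]={A,B,S}  "b"
  [3..3]={A,B,S}  "b"
  [4..4]={A,B,S}  "b"
  [5..5]={A,B,S}  "b"
  [6..6]={A,B,S}  "b"
  [7..7]={A,B,S}  "b"
  [8..8]={T0}  "a"  orig:{}
  [0..1]={S}  "ab"
  [1..2]={A}  "bb"
  [2..3]={A}  "bb"
  [3..4]={A}  "bb"
  [4..5]={A}  "bb"
  [5..6]={A}  "bb"
  [6..7]={A}  "bb"
  [7..8]=∅  "ba"
  [0..2]={S}  "abb"
  [1..3]={A}  "bbb"
  [2..4]={A}  "bbb"
  [3..5]={A}  "bbb"
  [4..6]={A}  "bbb"
  [5..7]={A}  "bbb"
  [6..8]=∅  "bba"
  [0..3]={S}  "abbb"
  [1..4]={A}  "bbbb"
  [2..5]={A}  "bbbb"
  [3..6]={A}  "bbbb"
  [4..7]={A}  "bbbb"
  [5..8]=∅  "bbba"
  [0..4]={S}  "abbbb"
  [1..5]={A}  "bbbbb"
  [2..6]={A}  "bbbbb"
  [3..7]={A}  "bbbbb"
  [4..8]=∅  "bbbba"
  [0..5]={S}  "abbbbb"
  [1..6]={A}  "bbbbbb"
  [2..7]={A}  "bbbbbb"
  [3..8]=∅  "bbbbba"
  [0..6]={S}  "abbbbbb"
  [1..7]={A}  "bbbbbbb"
  [2..8]=∅  "bbbbbba"
  [0..7]={S}  "abbbbbbb"
  [1..8]=∅  "bbbbbbba"
  [0..8]=∅  "abbbbbbba"

S ∉ T[0,8] ⇒ NO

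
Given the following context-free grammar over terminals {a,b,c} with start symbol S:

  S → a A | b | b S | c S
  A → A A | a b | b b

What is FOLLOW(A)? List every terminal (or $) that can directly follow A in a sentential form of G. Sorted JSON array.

Compute FIRST by fixpoint:
pass 1:
  A via A→a b: +{a}
  A via A→b b: +{b}
  S via S→a A: +{a}
  S via S→b: +{b}
  S via S→c S: +{c}
  FIRST(S)={a,b,c}  FIRST(A)={a,b}
pass 2: done
  FIRST(S)={a,b,c}  FIRST(A)={a,b}

FOLLOW sets:
FOLLOW(S) := {$}
pass 1:
  A→A A: FOLLOW(A) ⊇ FIRST(A) = {a,b}; new: +{a,b}
  S→a A: FOLLOW(A) ⊇ FOLLOW(S) ⊇ {$}; new: +{$}
  S: {$}  A: {$,a,b}
pass 2: (stable)
  S: {$}  A: {$,a,b}

FOLLOW(A) = ["$", "a", "b"]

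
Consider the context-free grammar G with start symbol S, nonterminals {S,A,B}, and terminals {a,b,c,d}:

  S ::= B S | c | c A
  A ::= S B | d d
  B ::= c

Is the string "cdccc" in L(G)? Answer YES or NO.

Convert to CNF:
  S -> B S | T1 A | c
  A -> S B | T0 T0
  B -> c
  T0 -> d
  T1 -> c

CYK fill:
  T[0,0] 'c' = {B,S,T1}  orig:{B,S}
  T[1,1] 'd' = {T0}  orig:{}
  T[2,2] 'c' = {B,S,T1}  orig:{B,S}
  T[3,3] 'c' = {B,S,T1}  orig:{B,S}
  T[4,4] 'c' = {B,S,T1}  orig:{B,S}
  T[0,1] 'cd' = ∅
  T[1,2] 'dc' = ∅
  T[2,3] 'cc' = {A,S}
  T[3,4] 'cc' = {A,S}
  T[0,2] 'cdc' = ∅
  T[1,3] 'dcc' = ∅
  T[2,4] 'ccc' = {A,S}
  T[0,3] 'cdcc' = ∅
  T[1,4] 'dccc' = ∅
  T[0,4] 'cdccc' = ∅

S ∉ T[0,4] ⇒ NO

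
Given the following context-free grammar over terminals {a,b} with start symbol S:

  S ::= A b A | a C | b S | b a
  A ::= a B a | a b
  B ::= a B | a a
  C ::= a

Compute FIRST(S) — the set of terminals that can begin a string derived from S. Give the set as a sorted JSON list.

FIRST iteration:
[1]
  A via A→a B a: +{a}
  B via B→a B: +{a}
  C via C→a: +{a}
  S via S→A b A: +{a}
  S via S→b S: +{b}
  FIRST[S]={a,b}  FIRST[A]={a}  FIRST[B]={a}  FIRST[C]={a}
[2] done
  FIRST[S]={a,b}  FIRST[A]={a}  FIRST[B]={a}  FIRST[C]={a}

FIRST(S) = ["a", "b"]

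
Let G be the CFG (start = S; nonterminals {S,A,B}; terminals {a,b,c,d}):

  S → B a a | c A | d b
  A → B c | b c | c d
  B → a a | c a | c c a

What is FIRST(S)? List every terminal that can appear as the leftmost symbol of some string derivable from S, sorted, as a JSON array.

FIRST iteration:
pass 1:
  A via A→b c: +{b}
  A via A→c d: +{c}
  B via B→a a: +{a}
  B via B→c a: +{c}
  S via S→B a a: +{a,c}
  S via S→d b: +{d}
  FIRST[S]={a,c,d}  FIRST[A]={b,c}  FIRST[B]={a,c}
pass 2:
  A via A→B c: +{a}
  FIRST[S]={a,c,d}  FIRST[A]={a,b,c}  FIRST[B]={a,c}
pass 3: (stable)
  FIRST[S]={a,c,d}  FIRST[A]={a,b,c}  FIRST[B]={a,c}

FIRST(S) = ["a", "c", "d"]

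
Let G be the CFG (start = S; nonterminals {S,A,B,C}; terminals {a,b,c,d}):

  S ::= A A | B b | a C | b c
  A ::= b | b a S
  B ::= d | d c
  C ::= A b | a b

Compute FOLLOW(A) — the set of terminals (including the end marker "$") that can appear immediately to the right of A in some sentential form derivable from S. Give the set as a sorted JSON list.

FIRST iteration:
round 1:
  A via A→b: +{b}
  B via B→d: +{d}
  C via C→A b: +{b}
  C via C→a b: +{a}
  S via S→A A: +{b}
  S via S→B b: +{d}
  S via S→a C: +{a}
  S: {a,b,d}  A: {b}  B: {d}  C: {a,b}
round 2: done
  S: {a,b,d}  A: {b}  B: {d}  C: {a,b}

FOLLOW iteration:
initialize: $ ∈ FOLLOW(S)
pass 1:
  C→A b: FOLLOW(A) ⊇ FIRST(b) = {b}; new: +{b}
  S→A A: FOLLOW(A) ⊇ FOLLOW(S) ⊇ {$}; new: +{$}
  S→B b: FOLLOW(B) ⊇ FIRST(b) = {b}; new: +{b}
  S→a C: FOLLOW(C) ⊇ FOLLOW(S) ⊇ {$}; new: +{$}
  FOLLOW[S]={$}  FOLLOW[A]={$,b}  FOLLOW[B]={b}  FOLLOW[C]={$}
pass 2:
  A→b a S: FOLLOW(S) ⊇ FOLLOW(A) ⊇ {$,b}; new: +{b}
  S→a C: FOLLOW(C) ⊇ FOLLOW(S) ⊇ {$,b}; new: +{b}
  FOLLOW[S]={$,b}  FOLLOW[A]={$,b}  FOLLOW[B]={b}  FOLLOW[C]={$,b}
pass 3: (no change)
  FOLLOW[S]={$,b}  FOLLOW[A]={$,b}  FOLLOW[B]={b}  FOLLOW[C]={$,b}

FOLLOW(A) = ["$", "b"]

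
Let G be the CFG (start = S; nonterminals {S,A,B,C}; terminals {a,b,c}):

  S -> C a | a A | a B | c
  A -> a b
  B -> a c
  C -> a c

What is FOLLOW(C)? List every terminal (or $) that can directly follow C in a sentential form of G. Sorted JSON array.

Compute FIRST by fixpoint:
iter 1:
  A via A→a b: +{a}
  B via B→a c: +{a}
  C via C→a c: +{a}
  S via S→C a: +{a}
  S via S→c: +{c}
  FIRST(S)={a,c}  FIRST(A)={a}  FIRST(B)={a}  FIRST(C)={a}
iter 2: (no change)
  FIRST(S)={a,c}  FIRST(A)={a}  FIRST(B)={a}  FIRST(C)={a}

Compute FOLLOW by fixpoint:
FOLLOW(S) := {$}
[1]
  S→C a: FOLLOW(C) ⊇ FIRST(a) = {a}; new: +{a}
  S→a A: FOLLOW(A) ⊇ FOLLOW(S) ⊇ {$}; new: +{$}
  S→a B: FOLLOW(B) ⊇ FOLLOW(S) ⊇ {$}; new: +{$}
  FOLLOW(S)={$}  FOLLOW(A)={$}  FOLLOW(B)={$}  FOLLOW(C)={a}
[2] done
  FOLLOW(S)={$}  FOLLOW(A)={$}  FOLLOW(B)={$}  FOLLOW(C)={a}

FOLLOW(C) = ["a"]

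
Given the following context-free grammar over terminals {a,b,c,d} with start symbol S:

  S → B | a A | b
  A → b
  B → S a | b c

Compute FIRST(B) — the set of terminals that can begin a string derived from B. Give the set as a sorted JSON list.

FIRST sets, iterate to fixpoint:
iter 1:
  A via A→b: +{b}
  B via B→b c: +{b}
  S via S→B: +{b}
  S via S→a A: +{a}
  S: {a,b}  A: {b}  B: {b}
iter 2:
  B via B→S a: +{a}
  S: {a,b}  A: {b}  B: {a,b}
iter 3: (stable)
  S: {a,b}  A: {b}  B: {a,b}

FIRST(B) = ["a", "b"]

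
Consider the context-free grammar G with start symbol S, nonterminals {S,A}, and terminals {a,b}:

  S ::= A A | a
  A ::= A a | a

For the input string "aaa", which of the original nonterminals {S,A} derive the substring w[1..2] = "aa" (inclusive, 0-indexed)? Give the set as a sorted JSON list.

CNF form of G:
  S -> A A | a
  A -> A T0 | a
  T0 -> a

CYK table (by increasing span) — only the sub-triangle for w[1..2]:
  T[1,1] 'a' = {A,S,T0}  orig:{A,S}
  T[2,2] 'a' = {A,S,T0}  orig:{A,S}
  T[1,2] 'aa' = {A,S}

Original NTs in T[1,2] deriving "aa": ["A", "S"]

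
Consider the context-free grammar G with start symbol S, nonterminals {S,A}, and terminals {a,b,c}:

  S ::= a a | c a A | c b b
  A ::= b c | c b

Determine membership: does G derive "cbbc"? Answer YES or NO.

CNF form of G:
  S -> T1 X3 | T1 X4 | T2 T2
  A -> T0 T1 | T1 T0
  T0 -> b
  T1 -> c
  T2 -> a
  X3 -> T2 A
  X4 -> T0 T0

CYK fill:
  T[0,0] 'c' = {T1}  orig:{}
  T[1,1] 'b' = {T0}  orig:{}
  T[2,2] 'b' = {T0}  orig:{}
  T[3,3] 'c' = {T1}  orig:{}
  T[0,1] 'cb' = {A}
  T[1,2] 'bb' = {X4}  orig:{}
  T[2,3] 'bc' = {A}
  T[0,2] 'cbb' = {S}
  T[1,3] 'bbc' = ∅
  T[0,3] 'cbbc' = ∅

S ∉ T[0,3] ⇒ NO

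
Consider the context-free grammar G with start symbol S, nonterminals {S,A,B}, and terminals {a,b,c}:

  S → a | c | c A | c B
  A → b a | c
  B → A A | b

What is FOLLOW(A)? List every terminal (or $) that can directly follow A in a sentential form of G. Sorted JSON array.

FIRST sets, iterate to fixpoint:
iter 1:
  A via A→b a: +{b}
  A via A→c: +{c}
  B via B→A A: +{b,c}
  S via S→a: +{a}
  S via S→c: +{c}
  FIRST[S]={a,c}  FIRST[A]={b,c}  FIRST[B]={b,c}
iter 2: done
  FIRST[S]={a,c}  FIRST[A]={b,c}  FIRST[B]={b,c}

Compute FOLLOW by fixpoint:
initialize: $ ∈ FOLLOW(S)
[1]
  B→A A: FOLLOW(A) ⊇ FIRST(A) = {b,c}; new: +{b,c}
  S→c A: FOLLOW(A) ⊇ FOLLOW(S) ⊇ {$}; new: +{$}
  S→c B: FOLLOW(B) ⊇ FOLLOW(S) ⊇ {$}; new: +{$}
  FOLLOW[S]={$}  FOLLOW[A]={$,b,c}  FOLLOW[B]={$}
[2] (no change)
  FOLLOW[S]={$}  FOLLOW[A]={$,b,c}  FOLLOW[B]={$}

FOLLOW(A) = ["$", "b", "c"]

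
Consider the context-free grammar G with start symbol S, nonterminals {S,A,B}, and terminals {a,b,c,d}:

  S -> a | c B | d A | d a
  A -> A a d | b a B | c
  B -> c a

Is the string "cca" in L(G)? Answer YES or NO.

CNF form of G:
  S -> T1 A | T1 T0 | T3 B | a
  A -> A X4 | T2 X5 | c
  B -> T3 T0
  T0 -> a
  T1 -> d
  T2 -> b
  T3 -> c
  X4 -> T0 T1
  X5 -> T0 B

CYK fill:
  [0..0]={A,T3}  "c"  orig:{A}
  [1..1]={A,T3}  "c"  orig:{A}
  [2..2]={S,T0}  "a"  orig:{S}
  [0..1]=∅  "cc"
  [1..2]={B}  "ca"
  [0..2]={S}  "cca"

S ∈ T[0,2] ⇒ YES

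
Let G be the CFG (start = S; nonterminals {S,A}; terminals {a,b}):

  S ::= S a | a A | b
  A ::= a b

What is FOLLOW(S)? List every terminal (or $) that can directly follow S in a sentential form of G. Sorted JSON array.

FIRST iteration:
round 1:
  A via A→a b: +{a}
  S via S→a A: +{a}
  S via S→b: +{b}
  S: {a,b}  A: {a}
round 2: — fixpoint
  S: {a,b}  A: {a}

FOLLOW sets:
initialize: $ ∈ FOLLOW(S)
round 1:
  S→S a: FOLLOW(S) ⊇ FIRST(a) = {a}; new: +{a}
  S→a A: FOLLOW(A) ⊇ FOLLOW(S) ⊇ {$,a}; new: +{$,a}
  FOLLOW(S)={$,a}  FOLLOW(A)={$,a}
round 2: — fixpoint
  FOLLOW(S)={$,a}  FOLLOW(A)={$,a}

FOLLOW(S) = ["$", "a"]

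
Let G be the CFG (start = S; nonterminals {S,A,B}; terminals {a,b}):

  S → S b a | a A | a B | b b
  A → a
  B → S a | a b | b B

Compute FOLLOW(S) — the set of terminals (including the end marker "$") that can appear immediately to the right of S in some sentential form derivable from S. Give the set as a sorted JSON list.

FIRST iteration:
iter 1:
  A via A→a: +{a}
  B via B→a b: +{a}
  B via B→b B: +{b}
  S via S→a A: +{a}
  S via S→b b: +{b}
  FIRST(S)={a,b}  FIRST(A)={a}  FIRST(B)={a,b}
iter 2: (no change)
  FIRST(S)={a,b}  FIRST(A)={a}  FIRST(B)={a,b}

Compute FOLLOW by fixpoint:
initialize: $ ∈ FOLLOW(S)
iter 1:
  B→S a: FOLLOW(S) ⊇ FIRST(a) = {a}; new: +{a}
  S→S b a: FOLLOW(S) ⊇ FIRST(b) = {b}; new: +{b}
  S→a A: FOLLOW(A) ⊇ FOLLOW(S) ⊇ {$,a,b}; new: +{$,a,b}
  S→a B: FOLLOW(B) ⊇ FOLLOW(S) ⊇ {$,a,b}; new: +{$,a,b}
  FOLLOW[S]={$,a,b}  FOLLOW[A]={$,a,b}  FOLLOW[B]={$,a,b}
iter 2: (no change)
  FOLLOW[S]={$,a,b}  FOLLOW[A]={$,a,b}  FOLLOW[B]={$,a,b}

FOLLOW(S) = ["$", "a", "b"]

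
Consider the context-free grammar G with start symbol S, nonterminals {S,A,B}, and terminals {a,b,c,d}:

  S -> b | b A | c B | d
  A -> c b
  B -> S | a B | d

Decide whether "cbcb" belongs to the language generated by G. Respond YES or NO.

CNF form of G:
  S -> T0 B | T1 A | b | d
  A -> T0 T1
  B -> T0 B | T1 A | T2 B | b | d
  T0 -> c
  T1 -> b
  T2 -> a

CYK table (by increasing span):
  T[0,0] 'c' = {T0}  orig:{}
  T[1,1] 'b' = {B,S,T1}  orig:{B,S}
  T[2,2] 'c' = {T0}  orig:{}
  T[3,3] 'b' = {B,S,T1}  orig:{B,S}
  T[0,1] 'cb' = {A,B,S}
  T[1,2] 'bc' = ∅
  T[2,3] 'cb' = {A,B,S}
  T[0,2] 'cbc' = ∅
  T[1,3] 'bcb' = {B,S}
  T[0,3] 'cbcb' = {B,S}

S ∈ T[0,3] ⇒ YES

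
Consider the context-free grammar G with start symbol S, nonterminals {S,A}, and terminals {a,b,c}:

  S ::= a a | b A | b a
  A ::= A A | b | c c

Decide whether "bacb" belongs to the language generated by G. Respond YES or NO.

Convert to CNF:
  S -> T1 T1 | T2 A | T2 T1
  A -> A A | T0 T0 | b
  T0 -> c
  T1 -> a
  T2 -> b

Fill CYK table bottom-up:
  cell(0,0) b: {A,T2}  orig:{A}
  cell(1,1) a: {T1}  orig:{}
  cell(2,2) c: {T0}  orig:{}
  cell(3,3) b: {A,T2}  orig:{A}
  cell(0,1) ba: {S}
  cell(1,2) ac: ∅
  cell(2,3) cb: ∅
  cell(0,2) bac: ∅
  cell(1,3) acb: ∅
  cell(0,3) bacb: ∅

S ∉ T[0,3] ⇒ NO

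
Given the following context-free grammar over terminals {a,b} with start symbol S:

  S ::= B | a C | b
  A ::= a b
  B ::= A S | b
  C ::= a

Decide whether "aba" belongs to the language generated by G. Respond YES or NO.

CNF form of G:
  S -> A S | T0 C | b
  A -> T0 T1
  B -> A S | b
  C -> a
  T0 -> a
  T1 -> b

CYK fill:
  T[0,0] 'a' = {C,T0}  orig:{C}
  T[1,1] 'b' = {B,S,T1}  orig:{B,S}
  T[2,2] 'a' = {C,T0}  orig:{C}
  T[0,1] 'ab' = {A}
  T[1,2] 'ba' = ∅
  T[0,2] 'aba' = ∅

S ∉ T[0,2] ⇒ NO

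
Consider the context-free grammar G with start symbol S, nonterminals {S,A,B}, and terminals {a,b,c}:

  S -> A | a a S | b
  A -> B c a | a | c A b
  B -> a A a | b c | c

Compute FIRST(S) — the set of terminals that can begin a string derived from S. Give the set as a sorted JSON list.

FIRST iteration:
pass 1:
  A via A→a: +{a}
  A via A→c A b: +{c}
  B via B→a A a: +{a}
  B via B→b c: +{b}
  B via B→c: +{c}
  S via S→A: +{a,c}
  S via S→b: +{b}
  FIRST(S)={a,b,c}  FIRST(A)={a,c}  FIRST(B)={a,b,c}
pass 2:
  A via A→B c a: +{b}
  FIRST(S)={a,b,c}  FIRST(A)={a,b,c}  FIRST(B)={a,b,c}
pass 3: (stable)
  FIRST(S)={a,b,c}  FIRST(A)={a,b,c}  FIRST(B)={a,b,c}

FIRST(S) = ["a", "b", "c"]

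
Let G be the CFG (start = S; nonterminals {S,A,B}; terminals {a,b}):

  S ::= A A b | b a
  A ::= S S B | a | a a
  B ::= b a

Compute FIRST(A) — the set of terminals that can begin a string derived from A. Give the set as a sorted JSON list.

Compute FIRST by fixpoint:
round 1:
  A via A→a: +{a}
  B via B→b a: +{b}
  S via S→A A b: +{a}
  S via S→b a: +{b}
  FIRST(S)={a,b}  FIRST(A)={a}  FIRST(B)={b}
round 2:
  A via A→S S B: +{b}
  FIRST(S)={a,b}  FIRST(A)={a,b}  FIRST(B)={b}
round 3: done
  FIRST(S)={a,b}  FIRST(A)={a,b}  FIRST(B)={b}

FIRST(A) = ["a", "b"]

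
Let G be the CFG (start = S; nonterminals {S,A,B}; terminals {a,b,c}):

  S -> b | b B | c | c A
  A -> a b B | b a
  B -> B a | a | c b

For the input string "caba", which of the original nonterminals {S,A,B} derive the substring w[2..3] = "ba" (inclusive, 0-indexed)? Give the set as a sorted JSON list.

CNF form of G:
  S -> T1 B | T2 A | b | c
  A -> T0 X3 | T1 T0
  B -> B T0 | T2 T1 | a
  T0 -> a
  T1 -> b
  T2 -> c
  X3 -> T1 B

CYK fill — only the sub-triangle for w[2..3]:
  cell(2,2) b: {S,T1}  orig:{S}
  cell(3,3) a: {B,T0}  orig:{B}
  cell(2,3) ba: {A,S,X3}  orig:{A,S}

Original NTs in T[2,3] deriving "ba": ["A", "S"]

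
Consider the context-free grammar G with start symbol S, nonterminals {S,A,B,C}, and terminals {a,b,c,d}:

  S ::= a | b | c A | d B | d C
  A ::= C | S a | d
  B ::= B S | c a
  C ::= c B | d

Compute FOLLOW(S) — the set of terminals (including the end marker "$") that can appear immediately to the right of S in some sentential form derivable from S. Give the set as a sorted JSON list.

FIRST sets, iterate to fixpoint:
pass 1:
  A via A→d: +{d}
  B via B→c a: +{c}
  C via C→c B: +{c}
  C via C→d: +{d}
  S via S→a: +{a}
  S via S→b: +{b}
  S via S→c A: +{c}
  S via S→d B: +{d}
  S: {a,b,c,d}  A: {d}  B: {c}  C: {c,d}
pass 2:
  A via A→C: +{c}
  A via A→S a: +{a,b}
  S: {a,b,c,d}  A: {a,b,c,d}  B: {c}  C: {c,d}
pass 3: — fixpoint
  S: {a,b,c,d}  A: {a,b,c,d}  B: {c}  C: {c,d}

Compute FOLLOW by fixpoint:
FOLLOW(S) := {$}
pass 1:
  A→S a: FOLLOW(S) ⊇ FIRST(a) = {a}; new: +{a}
  B→B S: FOLLOW(B) ⊇ FIRST(S) = {a,b,c,d}; new: +{a,b,c,d}
  B→B S: FOLLOW(S) ⊇ FOLLOW(B) ⊇ {a,b,c,d}; new: +{b,c,d}
  S→c A: FOLLOW(A) ⊇ FOLLOW(S) ⊇ {$,a,b,c,d}; new: +{$,a,b,c,d}
  S→d B: FOLLOW(B) ⊇ FOLLOW(S) ⊇ {$,a,b,c,d}; new: +{$}
  S→d C: FOLLOW(C) ⊇ FOLLOW(S) ⊇ {$,a,b,c,d}; new: +{$,a,b,c,d}
  FOLLOW[S]={$,a,b,c,d}  FOLLOW[A]={$,a,b,c,d}  FOLLOW[B]={$,a,b,c,d}  FOLLOW[C]={$,a,b,c,d}
pass 2: done
  FOLLOW[S]={$,a,b,c,d}  FOLLOW[A]={$,a,b,c,d}  FOLLOW[B]={$,a,b,c,d}  FOLLOW[C]={$,a,b,c,d}

FOLLOW(S) = ["$", "a", "b", "c", "d"]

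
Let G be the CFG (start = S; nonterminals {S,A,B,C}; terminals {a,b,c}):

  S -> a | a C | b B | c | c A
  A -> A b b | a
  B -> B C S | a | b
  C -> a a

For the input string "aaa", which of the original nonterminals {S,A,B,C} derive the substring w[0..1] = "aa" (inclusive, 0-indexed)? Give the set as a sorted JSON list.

Convert to CNF:
  S -> T0 B | T1 C | T2 A | a | c
  A -> A X3 | a
  B -> B X4 | a | b
  C -> T1 T1
  T0 -> b
  T1 -> a
  T2 -> c
  X3 -> T0 T0
  X4 -> C S

Fill CYK table bottom-up — only the sub-triangle for w[0..1]:
  [0..0]={A,B,S,T1}  "a"  orig:{A,B,S}
  [1..1]={A,B,S,T1}  "a"  orig:{A,B,S}
  [0..1]={C}  "aa"

Original NTs in T[0,1] deriving "aa": ["C"]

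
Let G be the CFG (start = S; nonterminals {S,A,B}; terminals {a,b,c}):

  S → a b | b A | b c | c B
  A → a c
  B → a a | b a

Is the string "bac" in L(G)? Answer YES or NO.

CNF form of G:
  S -> T0 T2 | T1 B | T2 A | T2 T1
  A -> T0 T1
  B -> T0 T0 | T2 T0
  T0 -> a
  T1 -> c
  T2 -> b

CYK fill:
  [0..0]={T2}  "b"  orig:{}
  [1..1]={T0}  "a"  orig:{}
  [2..2]={T1}  "c"  orig:{}
  [0..1]={B}  "ba"
  [1..2]={A}  "ac"
  [0..2]={S}  "bac"

S ∈ T[0,2] ⇒ YES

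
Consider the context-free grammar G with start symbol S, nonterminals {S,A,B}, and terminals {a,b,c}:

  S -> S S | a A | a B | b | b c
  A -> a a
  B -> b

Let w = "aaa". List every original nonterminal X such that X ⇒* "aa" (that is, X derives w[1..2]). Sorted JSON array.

CNF form of G:
  S -> S S | T0 A | T0 B | T1 T2 | b
  A -> T0 T0
  B -> b
  T0 -> a
  T1 -> b
  T2 -> c

Fill CYK table bottom-up — only the sub-triangle for w[1..2]:
  [1..1]={T0}  "a"  orig:{}
  [2..2]={T0}  "a"  orig:{}
  [1..2]={A}  "aa"

Original NTs in T[1,2] deriving "aa": ["A"]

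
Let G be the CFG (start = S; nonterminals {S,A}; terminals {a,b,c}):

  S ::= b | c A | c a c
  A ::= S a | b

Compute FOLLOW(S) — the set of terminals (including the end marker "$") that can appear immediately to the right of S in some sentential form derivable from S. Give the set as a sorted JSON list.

FIRST sets, iterate to fixpoint:
[1]
  A via A→b: +{b}
  S via S→b: +{b}
  S via S→c A: +{c}
  S: {b,c}  A: {b}
[2]
  A via A→S a: +{c}
  S: {b,c}  A: {b,c}
[3] (no change)
  S: {b,c}  A: {b,c}

Compute FOLLOW by fixpoint:
FOLLOW(S) := {$}
iter 1:
  A→S a: FOLLOW(S) ⊇ FIRST(a) = {a}; new: +{a}
  S→c A: FOLLOW(A) ⊇ FOLLOW(S) ⊇ {$,a}; new: +{$,a}
  FOLLOW(S)={$,a}  FOLLOW(A)={$,a}
iter 2: (no change)
  FOLLOW(S)={$,a}  FOLLOW(A)={$,a}

FOLLOW(S) = ["$", "a"]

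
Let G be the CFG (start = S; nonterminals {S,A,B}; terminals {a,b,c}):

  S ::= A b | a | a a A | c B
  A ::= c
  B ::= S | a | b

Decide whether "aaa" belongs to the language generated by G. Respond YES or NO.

Convert to CNF:
  S -> A T0 | T1 X4 | T2 B | a
  A -> c
  B -> A T0 | T1 X3 | T2 B | a | b
  T0 -> b
  T1 -> a
  T2 -> c
  X3 -> T1 A
  X4 -> T1 A

CYK fill:
  T[0,0] 'a' = {B,S,T1}  orig:{B,S}
  T[1,1] 'a' = {B,S,T1}  orig:{B,S}
  T[2,2] 'a' = {B,S,T1}  orig:{B,S}
  T[0,1] 'aa' = ∅
  T[1,2] 'aa' = ∅
  T[0,2] 'aaa' = ∅

S ∉ T[0,2] ⇒ NO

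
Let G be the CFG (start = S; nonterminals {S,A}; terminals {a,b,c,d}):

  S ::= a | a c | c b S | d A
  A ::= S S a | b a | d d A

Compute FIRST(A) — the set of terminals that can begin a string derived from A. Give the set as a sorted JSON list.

FIRST sets, iterate to fixpoint:
round 1:
  A via A→b a: +{b}
  A via A→d d A: +{d}
  S via S→a: +{a}
  S via S→c b S: +{c}
  S via S→d A: +{d}
  S: {a,c,d}  A: {b,d}
round 2:
  A via A→S S a: +{a,c}
  S: {a,c,d}  A: {a,b,c,d}
round 3: (stable)
  S: {a,c,d}  A: {a,b,c,d}

FIRST(A) = ["a", "b", "c", "d"]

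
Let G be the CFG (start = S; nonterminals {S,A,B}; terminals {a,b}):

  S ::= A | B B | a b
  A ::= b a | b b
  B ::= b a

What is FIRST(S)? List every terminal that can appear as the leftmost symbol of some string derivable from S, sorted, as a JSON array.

Compute FIRST by fixpoint:
pass 1:
  A via A→b a: +{b}
  B via B→b a: +{b}
  S via S→A: +{b}
  S via S→a b: +{a}
  FIRST[S]={a,b}  FIRST[A]={b}  FIRST[B]={b}
pass 2: done
  FIRST[S]={a,b}  FIRST[A]={b}  FIRST[B]={b}

FIRST(S) = ["a", "b"]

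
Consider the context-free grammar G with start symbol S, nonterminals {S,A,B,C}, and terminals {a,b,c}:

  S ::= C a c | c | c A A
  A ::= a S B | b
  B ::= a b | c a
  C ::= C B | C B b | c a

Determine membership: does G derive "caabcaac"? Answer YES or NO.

CNF form of G:
  S -> C X5 | T2 X6 | c
  A -> T0 X3 | b
  B -> T0 T1 | T2 T0
  C -> C B | C X4 | T2 T0
  T0 -> a
  T1 -> b
  T2 -> c
  X3 -> S B
  X4 -> B T1
  X5 -> T0 T2
  X6 -> A A

Fill CYK table bottom-up:
  T[0,0] 'c' = {S,T2}  orig:{S}
  T[1,1] 'a' = {T0}  orig:{}
  T[2,2] 'a' = {T0}  orig:{}
  T[3,3] 'b' = {A,T1}  orig:{A}
  T[4,4] 'c' = {S,T2}  orig:{S}
  T[5,5] 'a' = {T0}  orig:{}
  T[6,6] 'a' = {T0}  orig:{}
  T[7,7] 'c' = {S,T2}  orig:{S}
  T[0,1] 'ca' = {B,C}
  T[1,2] 'aa' = ∅
  T[2,3] 'ab' = {B}
  T[3,4] 'bc' = ∅
  T[4,5] 'ca' = {B,C}
  T[5,6] 'aa' = ∅
  T[6,7] 'ac' = {X5}  orig:{}
  T[0,2] 'caa' = ∅
  T[1,3] 'aab' = ∅
  T[2,4] 'abc' = ∅
  T[3,5] 'bca' = ∅
  T[4,6] 'caa' = ∅
  T[5,7] 'aac' = ∅
  T[0,3] 'caab' = {C}
  T[1,4] 'aabc' = ∅
  T[2,5] 'abca' = ∅
  T[3,6] 'bcaa' = ∅
  T[4,7] 'caac' = {S}
  T[0,4] 'caabc' = ∅
  T[1,5] 'aabca' = ∅
  T[2,6] 'abcaa' = ∅
  T[3,7] 'bcaac' = ∅
  T[0,5] 'caabca' = {C}
  T[1,6] 'aabcaa' = ∅
  T[2,7] 'abcaac' = ∅
  T[0,6] 'caabcaa' = ∅
  T[1,7] 'aabcaac' = ∅
  T[0,7] 'caabcaac' = {S}

S ∈ T[0,7] ⇒ YES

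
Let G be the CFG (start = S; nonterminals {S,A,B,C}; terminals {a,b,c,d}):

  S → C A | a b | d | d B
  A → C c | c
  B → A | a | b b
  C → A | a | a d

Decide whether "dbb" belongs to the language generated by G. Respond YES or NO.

Convert to CNF:
  S -> C A | T2 T1 | T3 B | d
  A -> C T0 | c
  B -> C T0 | T1 T1 | a | c
  C -> C T0 | T2 T3 | a | c
  T0 -> c
  T1 -> b
  T2 -> a
  T3 -> d

CYK fill:
  T[0,0] 'd' = {S,T3}  orig:{S}
  T[1,1] 'b' = {T1}  orig:{}
  T[2,2] 'b' = {T1}  orig:{}
  T[0,1] 'db' = ∅
  T[1,2] 'bb' = {B}
  T[0,2] 'dbb' = {S}

S ∈ T[0,2] ⇒ YES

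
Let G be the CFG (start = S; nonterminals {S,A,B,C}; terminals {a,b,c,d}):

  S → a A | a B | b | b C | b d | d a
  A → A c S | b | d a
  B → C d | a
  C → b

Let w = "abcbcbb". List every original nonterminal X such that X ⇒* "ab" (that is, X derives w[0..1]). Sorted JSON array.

Convert to CNF:
  S -> T1 T2 | T2 A | T2 B | T3 C | T3 T1 | b
  A -> A X4 | T1 T2 | b
  B -> C T1 | a
  C -> b
  T0 -> c
  T1 -> d
  T2 -> a
  T3 -> b
  X4 -> T0 S

CYK fill (cells [i..j] with 0 ≤ i ≤ j ≤ 1 only):
  T[0,0] 'a' = {B,T2}  orig:{B}
  T[1,1] 'b' = {A,C,S,T3}  orig:{A,C,S}
  T[0,1] 'ab' = {S}

Original NTs in T[0,1] deriving "ab": ["S"]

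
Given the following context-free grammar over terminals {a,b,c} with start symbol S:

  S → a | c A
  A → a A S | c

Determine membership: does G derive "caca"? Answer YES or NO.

CNF form of G:
  S -> T1 A | a
  A -> T0 X2 | c
  T0 -> a
  T1 -> c
  X2 -> A S

CYK table (by increasing span):
  [0..0]={A,T1}  "c"  orig:{A}
  [1..1]={S,T0}  "a"  orig:{S}
  [2..2]={A,T1}  "c"  orig:{A}
  [3..3]={S,T0}  "a"  orig:{S}
  [0..1]={X2}  "ca"  orig:{}
  [1..2]=∅  "ac"
  [2..3]={X2}  "ca"  orig:{}
  [0..2]=∅  "cac"
  [1..3]={A}  "aca"
  [0..3]={S}  "caca"

S ∈ T[0,3] ⇒ YES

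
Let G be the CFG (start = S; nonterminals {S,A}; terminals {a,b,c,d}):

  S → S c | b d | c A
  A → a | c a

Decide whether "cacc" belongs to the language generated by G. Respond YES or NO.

CNF form of G:
  S -> S T0 | T0 A | T2 T3
  A -> T0 T1 | a
  T0 -> c
  T1 -> a
  T2 -> b
  T3 -> d

CYK fill:
  T[0,0] 'c' = {T0}  orig:{}
  T[1,1] 'a' = {A,T1}  orig:{A}
  T[2,2] 'c' = {T0}  orig:{}
  T[3,3] 'c' = {T0}  orig:{}
  T[0,1] 'ca' = {A,S}
  T[1,2] 'ac' = ∅
  T[2,3] 'cc' = ∅
  T[0,2] 'cac' = {S}
  T[1,3] 'acc' = ∅
  T[0,3] 'cacc' = {S}

S ∈ T[0,3] ⇒ YES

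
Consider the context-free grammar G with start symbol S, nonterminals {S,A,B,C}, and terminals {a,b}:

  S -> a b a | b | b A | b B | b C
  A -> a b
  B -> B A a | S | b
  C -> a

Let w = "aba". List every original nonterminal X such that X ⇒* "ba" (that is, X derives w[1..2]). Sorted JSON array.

Convert to CNF:
  S -> T0 X4 | T1 A | T1 B | T1 C | b
  A -> T0 T1
  B -> B X2 | T0 X3 | T1 A | T1 B | T1 C | b
  C -> a
  T0 -> a
  T1 -> b
  X2 -> A T0
  X3 -> T1 T0
  X4 -> T1 T0

Fill CYK table bottom-up — only the sub-triangle for w[1..2]:
  T[1,1] 'b' = {B,S,T1}  orig:{B,S}
  T[2,2] 'a' = {C,T0}  orig:{C}
  T[1,2] 'ba' = {B,S,X3,X4}  orig:{B,S}

Original NTs in T[1,2] deriving "ba": ["B", "S"]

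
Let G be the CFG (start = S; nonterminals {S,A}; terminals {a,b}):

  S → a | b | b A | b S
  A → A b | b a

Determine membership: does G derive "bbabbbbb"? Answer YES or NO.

CNF form of G:
  S -> T0 A | T0 S | a | b
  A -> A T0 | T0 T1
  T0 -> b
  T1 -> a

CYK fill:
  [0..0]={S,T0}  "b"  orig:{S}
  [1..1]={S,T0}  "b"  orig:{S}
  [2..2]={S,T1}  "a"  orig:{S}
  [3..3]={S,T0}  "b"  orig:{S}
  [4..4]={S,T0}  "b"  orig:{S}
  [5..5]={S,T0}  "b"  orig:{S}
  [6..6]={S,T0}  "b"  orig:{S}
  [7..7]={S,T0}  "b"  orig:{S}
  [0..1]={S}  "bb"
  [1..2]={A,S}  "ba"
  [2..3]=∅  "ab"
  [3..4]={S}  "bb"
  [4..5]={S}  "bb"
  [5..6]={S}  "bb"
  [6..7]={S}  "bb"
  [0..2]={S}  "bba"
  [1..3]={A}  "bab"
  [2..4]=∅  "abb"
  [3..5]={S}  "bbb"
  [4..6]={S}  "bbb"
  [5..7]={S}  "bbb"
  [0..3]={S}  "bbab"
  [1..4]={A}  "babb"
  [2..5]=∅  "abbb"
  [3..6]={S}  "bbbb"
  [4..7]={S}  "bbbb"
  [0..4]={S}  "bbabb"
  [1..5]={A}  "babbb"
  [2..6]=∅  "abbbb"
  [3..7]={S}  "bbbbb"
  [0..5]={S}  "bbabbb"
  [1..6]={A}  "babbbb"
  [2..7]=∅  "abbbbb"
  [0..6]={S}  "bbabbbb"
  [1..7]={A}  "babbbbb"
  [0..7]={S}  "bbabbbbb"

S ∈ T[0,7] ⇒ YES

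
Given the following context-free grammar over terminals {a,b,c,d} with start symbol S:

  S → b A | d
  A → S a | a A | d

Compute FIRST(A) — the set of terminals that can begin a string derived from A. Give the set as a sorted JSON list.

FIRST sets, iterate to fixpoint:
[1]
  A via A→a A: +{a}
  A via A→d: +{d}
  S via S→b A: +{b}
  S via S→d: +{d}
  FIRST(S)={b,d}  FIRST(A)={a,d}
[2]
  A via A→S a: +{b}
  FIRST(S)={b,d}  FIRST(A)={a,b,d}
[3] (no change)
  FIRST(S)={b,d}  FIRST(A)={a,b,d}

FIRST(A) = ["a", "b", "d"]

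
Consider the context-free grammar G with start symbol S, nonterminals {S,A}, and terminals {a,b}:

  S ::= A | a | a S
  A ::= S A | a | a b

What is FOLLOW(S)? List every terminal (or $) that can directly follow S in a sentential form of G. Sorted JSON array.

FIRST iteration:
pass 1:
  A via A→a: +{a}
  S via S→A: +{a}
  S: {a}  A: {a}
pass 2: done
  S: {a}  A: {a}

FOLLOW sets:
initialize: $ ∈ FOLLOW(S)
round 1:
  A→S A: FOLLOW(S) ⊇ FIRST(A) = {a}; new: +{a}
  S→A: FOLLOW(A) ⊇ FOLLOW(S) ⊇ {$,a}; new: +{$,a}
  S: {$,a}  A: {$,a}
round 2: (no change)
  S: {$,a}  A: {$,a}

FOLLOW(S) = ["$", "a"]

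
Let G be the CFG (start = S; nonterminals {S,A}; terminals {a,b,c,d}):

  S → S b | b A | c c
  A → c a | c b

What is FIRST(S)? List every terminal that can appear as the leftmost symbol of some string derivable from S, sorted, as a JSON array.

Compute FIRST by fixpoint:
round 1:
  A via A→c a: +{c}
  S via S→b A: +{b}
  S via S→c c: +{c}
  S: {b,c}  A: {c}
round 2: (stable)
  S: {b,c}  A: {c}

FIRST(S) = ["b", "c"]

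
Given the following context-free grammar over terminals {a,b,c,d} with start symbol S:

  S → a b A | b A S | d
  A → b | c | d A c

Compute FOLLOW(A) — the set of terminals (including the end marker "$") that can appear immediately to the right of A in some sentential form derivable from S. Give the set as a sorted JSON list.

Compute FIRST by fixpoint:
pass 1:
  A via A→b: +{b}
  A via A→c: +{c}
  A via A→d A c: +{d}
  S via S→a b A: +{a}
  S via S→b A S: +{b}
  S via S→d: +{d}
  S: {a,b,d}  A: {b,c,d}
pass 2: done
  S: {a,b,d}  A: {b,c,d}

FOLLOW iteration:
initialize: $ ∈ FOLLOW(S)
pass 1:
  A→d A c: FOLLOW(A) ⊇ FIRST(c) = {c}; new: +{c}
  S→a b A: FOLLOW(A) ⊇ FOLLOW(S) ⊇ {$}; new: +{$}
  S→b A S: FOLLOW(A) ⊇ FIRST(S) = {a,b,d}; new: +{a,b,d}
  S: {$}  A: {$,a,b,c,d}
pass 2: done
  S: {$}  A: {$,a,b,c,d}

FOLLOW(A) = ["$", "a", "b", "c", "d"]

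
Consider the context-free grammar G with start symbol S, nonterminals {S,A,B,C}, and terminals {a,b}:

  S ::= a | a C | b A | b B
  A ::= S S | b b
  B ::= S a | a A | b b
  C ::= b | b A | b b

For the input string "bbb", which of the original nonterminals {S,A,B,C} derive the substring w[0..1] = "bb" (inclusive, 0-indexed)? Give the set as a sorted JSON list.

CNF form of G:
  S -> T0 A | T0 B | T1 C | a
  A -> S S | T0 T0
  B -> S T1 | T0 T0 | T1 A
  C -> T0 A | T0 T0 | b
  T0 -> b
  T1 -> a

CYK table (by increasing span) — only the sub-triangle for w[0..1]:
  [0..0]={C,T0}  "b"  orig:{C}
  [1..1]={C,T0}  "b"  orig:{C}
  [0..1]={A,B,C}  "bb"

Original NTs in T[0,1] deriving "bb": ["A", "B", "C"]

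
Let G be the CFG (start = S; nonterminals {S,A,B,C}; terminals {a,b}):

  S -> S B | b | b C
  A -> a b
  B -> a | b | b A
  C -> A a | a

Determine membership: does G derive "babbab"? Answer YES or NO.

Convert to CNF:
  S -> S B | T1 C | b
  A -> T0 T1
  B -> T1 A | a | b
  C -> A T0 | a
  T0 -> a
  T1 -> b

CYK table (by increasing span):
  T[0,0] 'b' = {B,S,T1}  orig:{B,S}
  T[1,1] 'a' = {B,C,T0}  orig:{B,C}
  T[2,2] 'b' = {B,S,T1}  orig:{B,S}
  T[3,3] 'b' = {B,S,T1}  orig:{B,S}
  T[4,4] 'a' = {B,C,T0}  orig:{B,C}
  T[5,5] 'b' = {B,S,T1}  orig:{B,S}
  T[0,1] 'ba' = {S}
  T[1,2] 'ab' = {A}
  T[2,3] 'bb' = {S}
  T[3,4] 'ba' = {S}
  T[4,5] 'ab' = {A}
  T[0,2] 'bab' = {B,S}
  T[1,3] 'abb' = ∅
  T[2,4] 'bba' = {S}
  T[3,5] 'bab' = {B,S}
  T[0,3] 'babb' = {S}
  T[1,4] 'abba' = ∅
  T[2,5] 'bbab' = {S}
  T[0,4] 'babba' = {S}
  T[1,5] 'abbab' = ∅
  T[0,5] 'babbab' = {S}

S ∈ T[0,5] ⇒ YES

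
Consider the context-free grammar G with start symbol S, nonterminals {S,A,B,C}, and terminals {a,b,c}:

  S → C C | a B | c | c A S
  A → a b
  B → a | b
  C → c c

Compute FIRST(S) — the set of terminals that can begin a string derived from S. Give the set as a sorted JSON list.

FIRST sets, iterate to fixpoint:
pass 1:
  A via A→a b: +{a}
  B via B→a: +{a}
  B via B→b: +{b}
  C via C→c c: +{c}
  S via S→C C: +{c}
  S via S→a B: +{a}
  FIRST[S]={a,c}  FIRST[A]={a}  FIRST[B]={a,b}  FIRST[C]={c}
pass 2: (stable)
  FIRST[S]={a,c}  FIRST[A]={a}  FIRST[B]={a,b}  FIRST[C]={c}

FIRST(S) = ["a", "c"]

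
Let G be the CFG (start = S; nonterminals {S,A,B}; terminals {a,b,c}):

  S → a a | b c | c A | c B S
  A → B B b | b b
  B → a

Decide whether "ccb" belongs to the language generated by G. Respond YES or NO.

CNF form of G:
  S -> T0 T2 | T1 T1 | T2 A | T2 X4
  A -> B X3 | T0 T0
  B -> a
  T0 -> b
  T1 -> a
  T2 -> c
  X3 -> B T0
  X4 -> B S

CYK table (by increasing span):
  cell(0,0) c: {T2}  orig:{}
  cell(1,1) c: {T2}  orig:{}
  cell(2,2) b: {T0}  orig:{}
  cell(0,1) cc: ∅
  cell(1,2) cb: ∅
  cell(0,2) ccb: ∅

S ∉ T[0,2] ⇒ NO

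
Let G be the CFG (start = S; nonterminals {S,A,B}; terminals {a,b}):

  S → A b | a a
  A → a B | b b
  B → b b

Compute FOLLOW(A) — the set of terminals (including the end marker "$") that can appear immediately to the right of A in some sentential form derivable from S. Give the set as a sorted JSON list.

FIRST iteration:
iter 1:
  A via A→a B: +{a}
  A via A→b b: +{b}
  B via B→b b: +{b}
  S via S→A b: +{a,b}
  S: {a,b}  A: {a,b}  B: {b}
iter 2: done
  S: {a,b}  A: {a,b}  B: {b}

FOLLOW sets:
seed FOLLOW(S) with $
[1]
  S→A b: FOLLOW(A) ⊇ FIRST(b) = {b}; new: +{b}
  S: {$}  A: {b}  B: {}
[2]
  A→a B: FOLLOW(B) ⊇ FOLLOW(A) ⊇ {b}; new: +{b}
  S: {$}  A: {b}  B: {b}
[3] — fixpoint
  S: {$}  A: {b}  B: {b}

FOLLOW(A) = ["b"]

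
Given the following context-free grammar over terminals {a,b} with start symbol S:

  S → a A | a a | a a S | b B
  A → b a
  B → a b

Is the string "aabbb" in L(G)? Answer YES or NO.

CNF form of G:
  S -> T0 B | T1 A | T1 T1 | T1 X2
  A -> T0 T1
  B -> T1 T0
  T0 -> b
  T1 -> a
  X2 -> T1 S

CYK table (by increasing span):
  [0..0]={T1}  "a"  orig:{}
  [1..1]={T1}  "a"  orig:{}
  [2..2]={T0}  "b"  orig:{}
  [3..3]={T0}  "b"  orig:{}
  [4..4]={T0}  "b"  orig:{}
  [0..1]={S}  "aa"
  [1..2]={B}  "ab"
  [2..3]=∅  "bb"
  [3..4]=∅  "bb"
  [0..2]=∅  "aab"
  [1..3]=∅  "abb"
  [2..4]=∅  "bbb"
  [0..3]=∅  "aabb"
  [1..4]=∅  "abbb"
  [0..4]=∅  "aabbb"

S ∉ T[0,4] ⇒ NO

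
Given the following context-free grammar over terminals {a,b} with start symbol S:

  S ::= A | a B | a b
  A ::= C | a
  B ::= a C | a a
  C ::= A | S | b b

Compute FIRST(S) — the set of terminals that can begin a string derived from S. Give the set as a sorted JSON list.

FIRST iteration:
[1]
  A via A→a: +{a}
  B via B→a C: +{a}
  C via C→A: +{a}
  C via C→b b: +{b}
  S via S→A: +{a}
  FIRST[S]={a}  FIRST[A]={a}  FIRST[B]={a}  FIRST[C]={a,b}
[2]
  A via A→C: +{b}
  S via S→A: +{b}
  FIRST[S]={a,b}  FIRST[A]={a,b}  FIRST[B]={a}  FIRST[C]={a,b}
[3] done
  FIRST[S]={a,b}  FIRST[A]={a,b}  FIRST[B]={a}  FIRST[C]={a,b}

FIRST(S) = ["a", "b"]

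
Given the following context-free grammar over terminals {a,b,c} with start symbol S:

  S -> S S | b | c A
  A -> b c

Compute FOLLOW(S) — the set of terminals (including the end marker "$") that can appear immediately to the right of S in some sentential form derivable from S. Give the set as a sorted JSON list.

FIRST iteration:
pass 1:
  A via A→b c: +{b}
  S via S→b: +{b}
  S via S→c A: +{c}
  FIRST(S)={b,c}  FIRST(A)={b}
pass 2: (no change)
  FIRST(S)={b,c}  FIRST(A)={b}

FOLLOW iteration:
seed FOLLOW(S) with $
[1]
  S→S S: FOLLOW(S) ⊇ FIRST(S) = {b,c}; new: +{b,c}
  S→c A: FOLLOW(A) ⊇ FOLLOW(S) ⊇ {$,b,c}; new: +{$,b,c}
  S: {$,b,c}  A: {$,b,c}
[2] done
  S: {$,b,c}  A: {$,b,c}

FOLLOW(S) = ["$", "b", "c"]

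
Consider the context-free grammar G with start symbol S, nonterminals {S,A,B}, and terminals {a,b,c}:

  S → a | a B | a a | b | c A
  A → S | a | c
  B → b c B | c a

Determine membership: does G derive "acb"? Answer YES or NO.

CNF form of G:
  S -> T0 B | T0 T0 | T1 A | a | b
  A -> T0 B | T0 T0 | T1 A | a | b | c
  B -> T1 T0 | T2 X3
  T0 -> a
  T1 -> c
  T2 -> b
  X3 -> T1 B

CYK fill:
  cell(0,0) a: {A,S,T0}  orig:{A,S}
  cell(1,1) c: {A,T1}  orig:{A}
  cell(2,2) b: {A,S,T2}  orig:{A,S}
  cell(0,1) ac: ∅
  cell(1,2) cb: {A,S}
  cell(0,2) acb: ∅

S ∉ T[0,2] ⇒ NO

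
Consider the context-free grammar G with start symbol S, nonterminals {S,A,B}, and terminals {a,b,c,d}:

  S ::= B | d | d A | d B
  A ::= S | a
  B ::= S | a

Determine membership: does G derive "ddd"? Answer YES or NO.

CNF form of G:
  S -> T0 A | T0 B | a | d
  A -> T0 A | T0 B | a | d
  B -> T0 A | T0 B | a | d
  T0 -> d

CYK fill:
  [0..0]={A,B,S,T0}  "d"  orig:{A,B,S}
  [1..1]={A,B,S,T0}  "d"  orig:{A,B,S}
  [2..2]={A,B,S,T0}  "d"  orig:{A,B,S}
  [0..1]={A,B,S}  "dd"
  [1..2]={A,B,S}  "dd"
  [0..2]={A,B,S}  "ddd"

S ∈ T[0,2] ⇒ YES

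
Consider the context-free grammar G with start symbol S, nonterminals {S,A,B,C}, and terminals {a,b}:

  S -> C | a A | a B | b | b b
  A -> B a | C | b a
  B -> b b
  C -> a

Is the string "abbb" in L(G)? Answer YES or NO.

CNF form of G:
  S -> T0 A | T0 B | T1 T1 | a | b
  A -> B T0 | T1 T0 | a
  B -> T1 T1
  C -> a
  T0 -> a
  T1 -> b

CYK fill:
  cell(0,0) a: {A,C,S,T0}  orig:{A,C,S}
  cell(1,1) b: {S,T1}  orig:{S}
  cell(2,2) b: {S,T1}  orig:{S}
  cell(3,3) b: {S,T1}  orig:{S}
  cell(0,1) ab: ∅
  cell(1,2) bb: {B,S}
  cell(2,3) bb: {B,S}
  cell(0,2) abb: {S}
  cell(1,3) bbb: ∅
  cell(0,3) abbb: ∅

S ∉ T[0,3] ⇒ NO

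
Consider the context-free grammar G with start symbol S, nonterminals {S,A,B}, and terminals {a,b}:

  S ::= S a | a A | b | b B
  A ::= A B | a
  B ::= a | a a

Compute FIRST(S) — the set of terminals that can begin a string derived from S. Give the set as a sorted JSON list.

FIRST iteration:
[1]
  A via A→a: +{a}
  B via B→a: +{a}
  S via S→a A: +{a}
  S via S→b: +{b}
  FIRST[S]={a,b}  FIRST[A]={a}  FIRST[B]={a}
[2] — fixpoint
  FIRST[S]={a,b}  FIRST[A]={a}  FIRST[B]={a}

FIRST(S) = ["a", "b"]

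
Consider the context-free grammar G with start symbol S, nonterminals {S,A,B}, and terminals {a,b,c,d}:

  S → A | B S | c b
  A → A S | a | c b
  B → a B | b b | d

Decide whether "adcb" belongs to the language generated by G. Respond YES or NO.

Convert to CNF:
  S -> A S | B S | T0 T1 | a
  A -> A S | T0 T1 | a
  B -> T1 T1 | T2 B | d
  T0 -> c
  T1 -> b
  T2 -> a

CYK table (by increasing span):
  [0..0]={A,S,T2}  "a"  orig:{A,S}
  [1..1]={B}  "d"
  [2..2]={T0}  "c"  orig:{}
  [3..3]={T1}  "b"  orig:{}
  [0..1]={B}  "ad"
  [1..2]=∅  "dc"
  [2..3]={A,S}  "cb"
  [0..2]=∅  "adc"
  [1..3]={S}  "dcb"
  [0..3]={A,S}  "adcb"

S ∈ T[0,3] ⇒ YES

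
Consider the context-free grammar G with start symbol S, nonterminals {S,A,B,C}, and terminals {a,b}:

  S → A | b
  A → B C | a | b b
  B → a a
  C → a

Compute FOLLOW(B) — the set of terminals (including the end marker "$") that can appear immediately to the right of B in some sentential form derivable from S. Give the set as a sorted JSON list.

FIRST sets, iterate to fixpoint:
round 1:
  A via A→a: +{a}
  A via A→b b: +{b}
  B via B→a a: +{a}
  C via C→a: +{a}
  S via S→A: +{a,b}
  FIRST(S)={a,b}  FIRST(A)={a,b}  FIRST(B)={a}  FIRST(C)={a}
round 2: (stable)
  FIRST(S)={a,b}  FIRST(A)={a,b}  FIRST(B)={a}  FIRST(C)={a}

FOLLOW iteration:
seed FOLLOW(S) with $
pass 1:
  A→B C: FOLLOW(B) ⊇ FIRST(C) = {a}; new: +{a}
  S→A: FOLLOW(A) ⊇ FOLLOW(S) ⊇ {$}; new: +{$}
  FOLLOW(S)={$}  FOLLOW(A)={$}  FOLLOW(B)={a}  FOLLOW(C)={}
pass 2:
  A→B C: FOLLOW(C) ⊇ FOLLOW(A) ⊇ {$}; new: +{$}
  FOLLOW(S)={$}  FOLLOW(A)={$}  FOLLOW(B)={a}  FOLLOW(C)={$}
pass 3: (stable)
  FOLLOW(S)={$}  FOLLOW(A)={$}  FOLLOW(B)={a}  FOLLOW(C)={$}

FOLLOW(B) = ["a"]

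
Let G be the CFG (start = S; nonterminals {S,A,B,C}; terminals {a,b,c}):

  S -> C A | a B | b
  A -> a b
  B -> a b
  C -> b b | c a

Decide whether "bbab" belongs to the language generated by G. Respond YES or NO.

CNF form of G:
  S -> C A | T0 B | b
  A -> T0 T1
  B -> T0 T1
  C -> T1 T1 | T2 T0
  T0 -> a
  T1 -> b
  T2 -> c

CYK fill:
  [0..0]={S,T1}  "b"  orig:{S}
  [1..1]={S,T1}  "b"  orig:{S}
  [2..2]={T0}  "a"  orig:{}
  [3..3]={S,T1}  "b"  orig:{S}
  [0..1]={C}  "bb"
  [1..2]=∅  "ba"
  [2..3]={A,B}  "ab"
  [0..2]=∅  "bba"
  [1..3]=∅  "bab"
  [0..3]={S}  "bbab"

S ∈ T[0,3] ⇒ YES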